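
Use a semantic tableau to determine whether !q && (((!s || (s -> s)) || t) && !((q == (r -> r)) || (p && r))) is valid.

Assume the negation and expand:
Initial set: {!(!q && (((!s || (s -> s)) || t) && !((q == (r -> r)) || (p && r))))}.
!(!q && (((!s || (s -> s)) || t) && !((q == (r -> r)) || (p && r)))): β-rule — branch into !!q  //  !(((!s || (s -> s)) || t) && !((q == (r -> r)) || (p && r))).
  branch 1 (add !!q):
    ○ open, literals {q=1}.
  branch 2 (add !(((!s || (s -> s)) || t) && !((q == (r -> r)) || (p && r)))):
    !(((!s || (s -> s)) || t) && !((q == (r -> r)) || (p && r))): β-rule — branch into !((!s || (s -> s)) || t)  //  !!((q == (r -> r)) || (p && r)).
      branch 2.1 (add !((!s || (s -> s)) || t)):
        !((!s || (s -> s)) || t): α-rule — add !(!s || (s -> s)), !t.
        !(!s || (s -> s)): α-rule — add !!s, !(s -> s).
        !(s -> s): α-rule — add s, !s.
        × closes — contains both s and !s.
      branch 2.2 (add !!((q == (r -> r)) || (p && r))):
        !!((q == (r -> r)) || (p && r)): β-rule — branch into (q == (r -> r))  //  (p && r).
          branch 2.2.1 (add (q == (r -> r))):
            (q == (r -> r)): β-rule — branch into q, (r -> r)  //  !q, !(r -> r).
              branch 2.2.1.1 (add q, (r -> r)):
                (r -> r): β-rule — branch into !r  //  r.
                  branch 2.2.1.1.1 (add !r):
                    ○ open, literals {q=1, r=0}.
                  branch 2.2.1.1.2 (add r):
                    ○ open, literals {q=1, r=1}.
              branch 2.2.1.2 (add !q, !(r -> r)):
                !(r -> r): α-rule — add r, !r.
                × closes — contains both r and !r.
          branch 2.2.2 (add (p && r)):
            (p && r): α-rule — add p, r.
            ○ open, literals {p=1, r=1}.
2 branches closed, 4 open.
An open branch gives a countermodel: q=1 (unmentioned atoms arbitrary); under it the original formula is false.

Not valid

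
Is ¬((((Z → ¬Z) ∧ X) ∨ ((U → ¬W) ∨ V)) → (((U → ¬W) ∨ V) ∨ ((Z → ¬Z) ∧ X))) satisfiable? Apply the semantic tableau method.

Initial set: {T ¬((((Z → ¬Z) ∧ X) ∨ ((U → ¬W) ∨ V)) → (((U → ¬W) ∨ V) ∨ ((Z → ¬Z) ∧ X)))}.
T ¬((((Z → ¬Z) ∧ X) ∨ ((U → ¬W) ∨ V)) → (((U → ¬W) ∨ V) ∨ ((Z → ¬Z) ∧ X))): α-rule — add T (((Z → ¬Z) ∧ X) ∨ ((U → ¬W) ∨ V)), F (((U → ¬W) ∨ V) ∨ ((Z → ¬Z) ∧ X)).
F (((U → ¬W) ∨ V) ∨ ((Z → ¬Z) ∧ X)): α-rule — add F ((U → ¬W) ∨ V), F ((Z → ¬Z) ∧ X).
F ((U → ¬W) ∨ V): α-rule — add F (U → ¬W), F V.
F (U → ¬W): α-rule — add T U, F ¬W.
T (((Z → ¬Z) ∧ X) ∨ ((U → ¬W) ∨ V)): β-rule — branch into T ((Z → ¬Z) ∧ X)  //  T ((U → ¬W) ∨ V).
  branch 1 (add T ((Z → ¬Z) ∧ X)):
    T ((Z → ¬Z) ∧ X): α-rule — add T (Z → ¬Z), T X.
    F ((Z → ¬Z) ∧ X): β-rule — branch into F (Z → ¬Z)  //  F X.
      branch 1.1 (add F (Z → ¬Z)):
        F (Z → ¬Z): α-rule — add T Z, F ¬Z.
        T (Z → ¬Z): β-rule — branch into F Z  //  T ¬Z.
          branch 1.1.1 (add F Z):
            × closes — contains both Z and ¬Z.
          branch 1.1.2 (add T ¬Z):
            × closes — contains both Z and ¬Z.
      branch 1.2 (add F X):
        × closes — contains both X and ¬X.
  branch 2 (add T ((U → ¬W) ∨ V)):
    F ((Z → ¬Z) ∧ X): β-rule — branch into F (Z → ¬Z)  //  F X.
      branch 2.1 (add F (Z → ¬Z)):
        F (Z → ¬Z): α-rule — add T Z, F ¬Z.
        T ((U → ¬W) ∨ V): β-rule — branch into T (U → ¬W)  //  T V.
          branch 2.1.1 (add T (U → ¬W)):
            T (U → ¬W): β-rule — branch into F U  //  T ¬W.
              branch 2.1.1.1 (add F U):
                × closes — contains both U and ¬U.
              branch 2.1.1.2 (add T ¬W):
                × closes — contains both W and ¬W.
          branch 2.1.2 (add T V):
            × closes — contains both V and ¬V.
      branch 2.2 (add F X):
        T ((U → ¬W) ∨ V): β-rule — branch into T (U → ¬W)  //  T V.
          branch 2.2.1 (add T (U → ¬W)):
            T (U → ¬W): β-rule — branch into F U  //  T ¬W.
              branch 2.2.1.1 (add F U):
                × closes — contains both U and ¬U.
              branch 2.2.1.2 (add T ¬W):
                × closes — contains both W and ¬W.
          branch 2.2.2 (add T V):
            × closes — contains both V and ¬V.
All 9 branches close.
Every branch closed; the formula is unsatisfiable.

Unsatisfiable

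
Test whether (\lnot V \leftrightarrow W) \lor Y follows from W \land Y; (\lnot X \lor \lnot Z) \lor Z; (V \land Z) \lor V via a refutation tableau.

Yes

Initial set: {(W \land Y); ((\lnot X \lor \lnot Z) \lor Z); ((V \land Z) \lor V); \lnot ((\lnot V \leftrightarrow W) \lor Y)}.
(W \land Y): α-rule — add W, Y.
\lnot ((\lnot V \leftrightarrow W) \lor Y): α-rule — add \lnot (\lnot V \leftrightarrow W), \lnot Y.
× closes — contains both Y and \lnot Y.
All 1 branch closes.
Every branch closed, so the premises entail the conclusion.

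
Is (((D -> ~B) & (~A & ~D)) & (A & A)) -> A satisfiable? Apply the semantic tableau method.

Initial set: {((((D -> ~B) & (~A & ~D)) & (A & A)) -> A)}.
((((D -> ~B) & (~A & ~D)) & (A & A)) -> A): β-rule — branch into ~(((D -> ~B) & (~A & ~D)) & (A & A))  //  A.
  branch 1 (add ~(((D -> ~B) & (~A & ~D)) & (A & A))):
    ~(((D -> ~B) & (~A & ~D)) & (A & A)): β-rule — branch into ~((D -> ~B) & (~A & ~D))  //  ~(A & A).
      branch 1.1 (add ~((D -> ~B) & (~A & ~D))):
        ~((D -> ~B) & (~A & ~D)): β-rule — branch into ~(D -> ~B)  //  ~(~A & ~D).
          branch 1.1.1 (add ~(D -> ~B)):
            ~(D -> ~B): α-rule — add D, ~~B.
            ○ open, literals {B=T, D=T}.
          branch 1.1.2 (add ~(~A & ~D)):
            ~(~A & ~D): β-rule — branch into ~~A  //  ~~D.
              branch 1.1.2.1 (add ~~A):
                ○ open, literals {A=T}.
              branch 1.1.2.2 (add ~~D):
                ○ open, literals {D=T}.
      branch 1.2 (add ~(A & A)):
        ~(A & A): β-rule — branch into ~A  //  ~A.
          branch 1.2.1 (add ~A):
            ○ open, literals {A=F}.
          branch 1.2.2 (add ~A):
            ○ open, literals {A=F}.
  branch 2 (add A):
    ○ open, literals {A=T}.
0 branches closed, 6 open.
An open branch gives a satisfying assignment: B=T, D=T.

Satisfiable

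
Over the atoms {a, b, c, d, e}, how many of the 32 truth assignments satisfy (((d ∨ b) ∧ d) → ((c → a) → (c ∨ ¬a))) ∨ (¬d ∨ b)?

30

Initial set: {((((d ∨ b) ∧ d) → ((c → a) → (c ∨ ¬a))) ∨ (¬d ∨ b))}.
((((d ∨ b) ∧ d) → ((c → a) → (c ∨ ¬a))) ∨ (¬d ∨ b)): β-rule — branch into (((d ∨ b) ∧ d) → ((c → a) → (c ∨ ¬a)))  //  (¬d ∨ b).
  branch 1 (add (((d ∨ b) ∧ d) → ((c → a) → (c ∨ ¬a)))):
    (((d ∨ b) ∧ d) → ((c → a) → (c ∨ ¬a))): β-rule — branch into ¬((d ∨ b) ∧ d)  //  ((c → a) → (c ∨ ¬a)).
      branch 1.1 (add ¬((d ∨ b) ∧ d)):
        ¬((d ∨ b) ∧ d): β-rule — branch into ¬(d ∨ b)  //  ¬d.
          branch 1.1.1 (add ¬(d ∨ b)):
            ¬(d ∨ b): α-rule — add ¬d, ¬b.
            ○ open, literals {b=0, d=0}.
          branch 1.1.2 (add ¬d):
            ○ open, literals {d=0}.
      branch 1.2 (add ((c → a) → (c ∨ ¬a))):
        ((c → a) → (c ∨ ¬a)): β-rule — branch into ¬(c → a)  //  (c ∨ ¬a).
          branch 1.2.1 (add ¬(c → a)):
            ¬(c → a): α-rule — add c, ¬a.
            ○ open, literals {a=0, c=1}.
          branch 1.2.2 (add (c ∨ ¬a)):
            (c ∨ ¬a): β-rule — branch into c  //  ¬a.
              branch 1.2.2.1 (add c):
                ○ open, literals {c=1}.
              branch 1.2.2.2 (add ¬a):
                ○ open, literals {a=0}.
  branch 2 (add (¬d ∨ b)):
    (¬d ∨ b): β-rule — branch into ¬d  //  b.
      branch 2.1 (add ¬d):
        ○ open, literals {d=0}.
      branch 2.2 (add b):
        ○ open, literals {b=1}.
0 branches closed, 7 open.
Each open branch fixes some atoms; the unmentioned ones are free. Counting distinct full assignments: branch {b=0, d=0} (a, c, e) contributes 8 new; branch {d=0} (a, b, c, e) contributes 8 new; branch {a=0, c=1} (b, d, e) contributes 4 new; branch {c=1} (a, b, d, e) contributes 4 new; branch {a=0} (b, c, d, e) contributes 4 new; branch {d=0} (a, b, c, e) contributes 0 new; branch {b=1} (a, c, d, e) contributes 2 new. Total: 30.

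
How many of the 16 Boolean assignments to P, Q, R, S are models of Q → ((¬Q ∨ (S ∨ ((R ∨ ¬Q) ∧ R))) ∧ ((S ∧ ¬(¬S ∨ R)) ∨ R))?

14

Initial set: {(Q → ((¬Q ∨ (S ∨ ((R ∨ ¬Q) ∧ R))) ∧ ((S ∧ ¬(¬S ∨ R)) ∨ R)))}.
(Q → ((¬Q ∨ (S ∨ ((R ∨ ¬Q) ∧ R))) ∧ ((S ∧ ¬(¬S ∨ R)) ∨ R))): β-rule — branch into ¬Q  //  ((¬Q ∨ (S ∨ ((R ∨ ¬Q) ∧ R))) ∧ ((S ∧ ¬(¬S ∨ R)) ∨ R)).
  branch 1 (add ¬Q):
    ○ open, literals {Q=false}.
  branch 2 (add ((¬Q ∨ (S ∨ ((R ∨ ¬Q) ∧ R))) ∧ ((S ∧ ¬(¬S ∨ R)) ∨ R))):
    ((¬Q ∨ (S ∨ ((R ∨ ¬Q) ∧ R))) ∧ ((S ∧ ¬(¬S ∨ R)) ∨ R)): α-rule — add (¬Q ∨ (S ∨ ((R ∨ ¬Q) ∧ R))), ((S ∧ ¬(¬S ∨ R)) ∨ R).
    (¬Q ∨ (S ∨ ((R ∨ ¬Q) ∧ R))): β-rule — branch into ¬Q  //  (S ∨ ((R ∨ ¬Q) ∧ R)).
      branch 2.1 (add ¬Q):
        ((S ∧ ¬(¬S ∨ R)) ∨ R): β-rule — branch into (S ∧ ¬(¬S ∨ R))  //  R.
          branch 2.1.1 (add (S ∧ ¬(¬S ∨ R))):
            (S ∧ ¬(¬S ∨ R)): α-rule — add S, ¬(¬S ∨ R).
            ¬(¬S ∨ R): α-rule — add ¬¬S, ¬R.
            ○ open, literals {Q=false, R=false, S=true}.
          branch 2.1.2 (add R):
            ○ open, literals {Q=false, R=true}.
      branch 2.2 (add (S ∨ ((R ∨ ¬Q) ∧ R))):
        ((S ∧ ¬(¬S ∨ R)) ∨ R): β-rule — branch into (S ∧ ¬(¬S ∨ R))  //  R.
          branch 2.2.1 (add (S ∧ ¬(¬S ∨ R))):
            (S ∧ ¬(¬S ∨ R)): α-rule — add S, ¬(¬S ∨ R).
            ¬(¬S ∨ R): α-rule — add ¬¬S, ¬R.
            (S ∨ ((R ∨ ¬Q) ∧ R)): β-rule — branch into S  //  ((R ∨ ¬Q) ∧ R).
              branch 2.2.1.1 (add S):
                ○ open, literals {R=false, S=true}.
              branch 2.2.1.2 (add ((R ∨ ¬Q) ∧ R)):
                ((R ∨ ¬Q) ∧ R): α-rule — add (R ∨ ¬Q), R.
                × closes — contains both R and ¬R.
          branch 2.2.2 (add R):
            (S ∨ ((R ∨ ¬Q) ∧ R)): β-rule — branch into S  //  ((R ∨ ¬Q) ∧ R).
              branch 2.2.2.1 (add S):
                ○ open, literals {R=true, S=true}.
              branch 2.2.2.2 (add ((R ∨ ¬Q) ∧ R)):
                ((R ∨ ¬Q) ∧ R): α-rule — add (R ∨ ¬Q), R.
                (R ∨ ¬Q): β-rule — branch into R  //  ¬Q.
                  branch 2.2.2.2.1 (add R):
                    ○ open, literals {R=true}.
                  branch 2.2.2.2.2 (add ¬Q):
                    ○ open, literals {Q=false, R=true}.
1 branch closed, 7 open.
Each open branch fixes some atoms; the unmentioned ones are free. Counting distinct full assignments: branch {Q=false} (P, R, S) contributes 8 new; branch {Q=false, R=false, S=true} (P) contributes 0 new; branch {Q=false, R=true} (P, S) contributes 0 new; branch {R=false, S=true} (P, Q) contributes 2 new; branch {R=true, S=true} (P, Q) contributes 2 new; branch {R=true} (P, Q, S) contributes 2 new; branch {Q=false, R=true} (P, S) contributes 0 new. Total: 14.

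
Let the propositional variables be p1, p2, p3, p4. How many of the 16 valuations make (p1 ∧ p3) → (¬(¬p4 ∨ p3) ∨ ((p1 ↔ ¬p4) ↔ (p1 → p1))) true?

14

Initial set: {((p1 ∧ p3) → (¬(¬p4 ∨ p3) ∨ ((p1 ↔ ¬p4) ↔ (p1 → p1))))}.
((p1 ∧ p3) → (¬(¬p4 ∨ p3) ∨ ((p1 ↔ ¬p4) ↔ (p1 → p1)))): β-rule — branch into ¬(p1 ∧ p3)  //  (¬(¬p4 ∨ p3) ∨ ((p1 ↔ ¬p4) ↔ (p1 → p1))).
  branch 1 (add ¬(p1 ∧ p3)):
    ¬(p1 ∧ p3): β-rule — branch into ¬p1  //  ¬p3.
      branch 1.1 (add ¬p1):
        ○ open, literals {p1=false}.
      branch 1.2 (add ¬p3):
        ○ open, literals {p3=false}.
  branch 2 (add (¬(¬p4 ∨ p3) ∨ ((p1 ↔ ¬p4) ↔ (p1 → p1)))):
    (¬(¬p4 ∨ p3) ∨ ((p1 ↔ ¬p4) ↔ (p1 → p1))): β-rule — branch into ¬(¬p4 ∨ p3)  //  ((p1 ↔ ¬p4) ↔ (p1 → p1)).
      branch 2.1 (add ¬(¬p4 ∨ p3)):
        ¬(¬p4 ∨ p3): α-rule — add ¬¬p4, ¬p3.
        ○ open, literals {p3=false, p4=true}.
      branch 2.2 (add ((p1 ↔ ¬p4) ↔ (p1 → p1))):
        ((p1 ↔ ¬p4) ↔ (p1 → p1)): β-rule — branch into (p1 ↔ ¬p4), (p1 → p1)  //  ¬(p1 ↔ ¬p4), ¬(p1 → p1).
          branch 2.2.1 (add (p1 ↔ ¬p4), (p1 → p1)):
            (p1 ↔ ¬p4): β-rule — branch into p1, ¬p4  //  ¬p1, ¬¬p4.
              branch 2.2.1.1 (add p1, ¬p4):
                (p1 → p1): β-rule — branch into ¬p1  //  p1.
                  branch 2.2.1.1.1 (add ¬p1):
                    × closes — contains both p1 and ¬p1.
                  branch 2.2.1.1.2 (add p1):
                    ○ open, literals {p1=true, p4=false}.
              branch 2.2.1.2 (add ¬p1, ¬¬p4):
                (p1 → p1): β-rule — branch into ¬p1  //  p1.
                  branch 2.2.1.2.1 (add ¬p1):
                    ○ open, literals {p1=false, p4=true}.
                  branch 2.2.1.2.2 (add p1):
                    × closes — contains both p1 and ¬p1.
          branch 2.2.2 (add ¬(p1 ↔ ¬p4), ¬(p1 → p1)):
            ¬(p1 → p1): α-rule — add p1, ¬p1.
            × closes — contains both p1 and ¬p1.
3 branches closed, 5 open.
Each open branch fixes some atoms; the unmentioned ones are free. Counting distinct full assignments: branch {p1=false} (p2, p3, p4) contributes 8 new; branch {p3=false} (p1, p2, p4) contributes 4 new; branch {p3=false, p4=true} (p1, p2) contributes 0 new; branch {p1=true, p4=false} (p2, p3) contributes 2 new; branch {p1=false, p4=true} (p2, p3) contributes 0 new. Total: 14.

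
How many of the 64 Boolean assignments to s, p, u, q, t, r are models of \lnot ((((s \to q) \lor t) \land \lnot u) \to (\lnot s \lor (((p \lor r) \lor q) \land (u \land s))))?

12

Initial set: {T \lnot ((((s \to q) \lor t) \land \lnot u) \to (\lnot s \lor (((p \lor r) \lor q) \land (u \land s))))}.
T \lnot ((((s \to q) \lor t) \land \lnot u) \to (\lnot s \lor (((p \lor r) \lor q) \land (u \land s)))): α-rule — add T (((s \to q) \lor t) \land \lnot u), F (\lnot s \lor (((p \lor r) \lor q) \land (u \land s))).
T (((s \to q) \lor t) \land \lnot u): α-rule — add T ((s \to q) \lor t), T \lnot u.
F (\lnot s \lor (((p \lor r) \lor q) \land (u \land s))): α-rule — add F \lnot s, F (((p \lor r) \lor q) \land (u \land s)).
T ((s \to q) \lor t): β-rule — branch into T (s \to q)  //  T t.
  branch 1 (add T (s \to q)):
    F (((p \lor r) \lor q) \land (u \land s)): β-rule — branch into F ((p \lor r) \lor q)  //  F (u \land s).
      branch 1.1 (add F ((p \lor r) \lor q)):
        F ((p \lor r) \lor q): α-rule — add F (p \lor r), F q.
        F (p \lor r): α-rule — add F p, F r.
        T (s \to q): β-rule — branch into F s  //  T q.
          branch 1.1.1 (add F s):
            × closes — contains both s and \lnot s.
          branch 1.1.2 (add T q):
            × closes — contains both q and \lnot q.
      branch 1.2 (add F (u \land s)):
        T (s \to q): β-rule — branch into F s  //  T q.
          branch 1.2.1 (add F s):
            × closes — contains both s and \lnot s.
          branch 1.2.2 (add T q):
            F (u \land s): β-rule — branch into F u  //  F s.
              branch 1.2.2.1 (add F u):
                ○ open, literals {q=true, s=true, u=false}.
              branch 1.2.2.2 (add F s):
                × closes — contains both s and \lnot s.
  branch 2 (add T t):
    F (((p \lor r) \lor q) \land (u \land s)): β-rule — branch into F ((p \lor r) \lor q)  //  F (u \land s).
      branch 2.1 (add F ((p \lor r) \lor q)):
        F ((p \lor r) \lor q): α-rule — add F (p \lor r), F q.
        F (p \lor r): α-rule — add F p, F r.
        ○ open, literals {p=false, q=false, r=false, s=true, t=true, u=false}.
      branch 2.2 (add F (u \land s)):
        F (u \land s): β-rule — branch into F u  //  F s.
          branch 2.2.1 (add F u):
            ○ open, literals {s=true, t=true, u=false}.
          branch 2.2.2 (add F s):
            × closes — contains both s and \lnot s.
5 branches closed, 3 open.
Each open branch fixes some atoms; the unmentioned ones are free. Counting distinct full assignments: branch {q=true, s=true, u=false} (p, t, r) contributes 8 new; branch {p=false, q=false, r=false, s=true, t=true, u=false} (none free) contributes 1 new; branch {s=true, t=true, u=false} (p, q, r) contributes 3 new. Total: 12.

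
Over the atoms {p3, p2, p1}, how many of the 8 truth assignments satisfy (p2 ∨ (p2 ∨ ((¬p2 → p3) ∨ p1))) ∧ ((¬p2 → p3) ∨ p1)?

7

Initial set: {T ((p2 ∨ (p2 ∨ ((¬p2 → p3) ∨ p1))) ∧ ((¬p2 → p3) ∨ p1))}.
T ((p2 ∨ (p2 ∨ ((¬p2 → p3) ∨ p1))) ∧ ((¬p2 → p3) ∨ p1)): α-rule — add T (p2 ∨ (p2 ∨ ((¬p2 → p3) ∨ p1))), T ((¬p2 → p3) ∨ p1).
T (p2 ∨ (p2 ∨ ((¬p2 → p3) ∨ p1))): β-rule — branch into T p2  //  T (p2 ∨ ((¬p2 → p3) ∨ p1)).
  branch 1 (add T p2):
    T ((¬p2 → p3) ∨ p1): β-rule — branch into T (¬p2 → p3)  //  T p1.
      branch 1.1 (add T (¬p2 → p3)):
        T (¬p2 → p3): β-rule — branch into F ¬p2  //  T p3.
          branch 1.1.1 (add F ¬p2):
            ○ open, literals {p2=true}.
          branch 1.1.2 (add T p3):
            ○ open, literals {p2=true, p3=true}.
      branch 1.2 (add T p1):
        ○ open, literals {p1=true, p2=true}.
  branch 2 (add T (p2 ∨ ((¬p2 → p3) ∨ p1))):
    T ((¬p2 → p3) ∨ p1): β-rule — branch into T (¬p2 → p3)  //  T p1.
      branch 2.1 (add T (¬p2 → p3)):
        T (p2 ∨ ((¬p2 → p3) ∨ p1)): β-rule — branch into T p2  //  T ((¬p2 → p3) ∨ p1).
          branch 2.1.1 (add T p2):
            T (¬p2 → p3): β-rule — branch into F ¬p2  //  T p3.
              branch 2.1.1.1 (add F ¬p2):
                ○ open, literals {p2=true}.
              branch 2.1.1.2 (add T p3):
                ○ open, literals {p2=true, p3=true}.
          branch 2.1.2 (add T ((¬p2 → p3) ∨ p1)):
            T (¬p2 → p3): β-rule — branch into F ¬p2  //  T p3.
              branch 2.1.2.1 (add F ¬p2):
                T ((¬p2 → p3) ∨ p1): β-rule — branch into T (¬p2 → p3)  //  T p1.
                  branch 2.1.2.1.1 (add T (¬p2 → p3)):
                    T (¬p2 → p3): β-rule — branch into F ¬p2  //  T p3.
                      branch 2.1.2.1.1.1 (add F ¬p2):
                        ○ open, literals {p2=true}.
                      branch 2.1.2.1.1.2 (add T p3):
                        ○ open, literals {p2=true, p3=true}.
                  branch 2.1.2.1.2 (add T p1):
                    ○ open, literals {p1=true, p2=true}.
              branch 2.1.2.2 (add T p3):
                T ((¬p2 → p3) ∨ p1): β-rule — branch into T (¬p2 → p3)  //  T p1.
                  branch 2.1.2.2.1 (add T (¬p2 → p3)):
                    T (¬p2 → p3): β-rule — branch into F ¬p2  //  T p3.
                      branch 2.1.2.2.1.1 (add F ¬p2):
                        ○ open, literals {p2=true, p3=true}.
                      branch 2.1.2.2.1.2 (add T p3):
                        ○ open, literals {p3=true}.
                  branch 2.1.2.2.2 (add T p1):
                    ○ open, literals {p1=true, p3=true}.
      branch 2.2 (add T p1):
        T (p2 ∨ ((¬p2 → p3) ∨ p1)): β-rule — branch into T p2  //  T ((¬p2 → p3) ∨ p1).
          branch 2.2.1 (add T p2):
            ○ open, literals {p1=true, p2=true}.
          branch 2.2.2 (add T ((¬p2 → p3) ∨ p1)):
            T ((¬p2 → p3) ∨ p1): β-rule — branch into T (¬p2 → p3)  //  T p1.
              branch 2.2.2.1 (add T (¬p2 → p3)):
                T (¬p2 → p3): β-rule — branch into F ¬p2  //  T p3.
                  branch 2.2.2.1.1 (add F ¬p2):
                    ○ open, literals {p1=true, p2=true}.
                  branch 2.2.2.1.2 (add T p3):
                    ○ open, literals {p1=true, p3=true}.
              branch 2.2.2.2 (add T p1):
                ○ open, literals {p1=true}.
0 branches closed, 15 open.
Each open branch fixes some atoms; the unmentioned ones are free. Counting distinct full assignments: branch {p2=true} (p3, p1) contributes 4 new; branch {p2=true, p3=true} (p1) contributes 0 new; branch {p1=true, p2=true} (p3) contributes 0 new; branch {p2=true} (p3, p1) contributes 0 new; branch {p2=true, p3=true} (p1) contributes 0 new; branch {p2=true} (p3, p1) contributes 0 new; branch {p2=true, p3=true} (p1) contributes 0 new; branch {p1=true, p2=true} (p3) contributes 0 new; branch {p2=true, p3=true} (p1) contributes 0 new; branch {p3=true} (p2, p1) contributes 2 new; branch {p1=true, p3=true} (p2) contributes 0 new; branch {p1=true, p2=true} (p3) contributes 0 new; branch {p1=true, p2=true} (p3) contributes 0 new; branch {p1=true, p3=true} (p2) contributes 0 new; branch {p1=true} (p3, p2) contributes 1 new. Total: 7.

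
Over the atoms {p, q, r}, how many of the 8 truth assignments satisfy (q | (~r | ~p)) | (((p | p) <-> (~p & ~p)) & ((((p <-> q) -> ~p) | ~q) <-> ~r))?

Initial set: {((q | (~r | ~p)) | (((p | p) <-> (~p & ~p)) & ((((p <-> q) -> ~p) | ~q) <-> ~r)))}.
((q | (~r | ~p)) | (((p | p) <-> (~p & ~p)) & ((((p <-> q) -> ~p) | ~q) <-> ~r))): β-rule — branch into (q | (~r | ~p))  //  (((p | p) <-> (~p & ~p)) & ((((p <-> q) -> ~p) | ~q) <-> ~r)).
  branch 1 (add (q | (~r | ~p))):
    (q | (~r | ~p)): β-rule — branch into q  //  (~r | ~p).
      branch 1.1 (add q):
        ○ open, literals {q=T}.
      branch 1.2 (add (~r | ~p)):
        (~r | ~p): β-rule — branch into ~r  //  ~p.
          branch 1.2.1 (add ~r):
            ○ open, literals {r=F}.
          branch 1.2.2 (add ~p):
            ○ open, literals {p=F}.
  branch 2 (add (((p | p) <-> (~p & ~p)) & ((((p <-> q) -> ~p) | ~q) <-> ~r))):
    (((p | p) <-> (~p & ~p)) & ((((p <-> q) -> ~p) | ~q) <-> ~r)): α-rule — add ((p | p) <-> (~p & ~p)), ((((p <-> q) -> ~p) | ~q) <-> ~r).
    ((p | p) <-> (~p & ~p)): β-rule — branch into (p | p), (~p & ~p)  //  ~(p | p), ~(~p & ~p).
      branch 2.1 (add (p | p), (~p & ~p)):
        (~p & ~p): α-rule — add ~p, ~p.
        ((((p <-> q) -> ~p) | ~q) <-> ~r): β-rule — branch into (((p <-> q) -> ~p) | ~q), ~r  //  ~(((p <-> q) -> ~p) | ~q), ~~r.
          branch 2.1.1 (add (((p <-> q) -> ~p) | ~q), ~r):
            (p | p): β-rule — branch into p  //  p.
              branch 2.1.1.1 (add p):
                × closes — contains both p and ~p.
              branch 2.1.1.2 (add p):
                × closes — contains both p and ~p.
          branch 2.1.2 (add ~(((p <-> q) -> ~p) | ~q), ~~r):
            ~(((p <-> q) -> ~p) | ~q): α-rule — add ~((p <-> q) -> ~p), ~~q.
            ~((p <-> q) -> ~p): α-rule — add (p <-> q), ~~p.
            × closes — contains both p and ~p.
      branch 2.2 (add ~(p | p), ~(~p & ~p)):
        ~(p | p): α-rule — add ~p, ~p.
        ((((p <-> q) -> ~p) | ~q) <-> ~r): β-rule — branch into (((p <-> q) -> ~p) | ~q), ~r  //  ~(((p <-> q) -> ~p) | ~q), ~~r.
          branch 2.2.1 (add (((p <-> q) -> ~p) | ~q), ~r):
            ~(~p & ~p): β-rule — branch into ~~p  //  ~~p.
              branch 2.2.1.1 (add ~~p):
                × closes — contains both p and ~p.
              branch 2.2.1.2 (add ~~p):
                × closes — contains both p and ~p.
          branch 2.2.2 (add ~(((p <-> q) -> ~p) | ~q), ~~r):
            ~(((p <-> q) -> ~p) | ~q): α-rule — add ~((p <-> q) -> ~p), ~~q.
            ~((p <-> q) -> ~p): α-rule — add (p <-> q), ~~p.
            × closes — contains both p and ~p.
6 branches closed, 3 open.
Each open branch fixes some atoms; the unmentioned ones are free. Counting distinct full assignments: branch {q=T} (p, r) contributes 4 new; branch {r=F} (p, q) contributes 2 new; branch {p=F} (q, r) contributes 1 new. Total: 7.

7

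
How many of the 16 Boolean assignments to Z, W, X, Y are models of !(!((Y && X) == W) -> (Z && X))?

Initial set: {!(!((Y && X) == W) -> (Z && X))}.
!(!((Y && X) == W) -> (Z && X)): α-rule — add !((Y && X) == W), !(Z && X).
!((Y && X) == W): β-rule — branch into (Y && X), !W  //  !(Y && X), W.
  branch 1 (add (Y && X), !W):
    (Y && X): α-rule — add Y, X.
    !(Z && X): β-rule — branch into !Z  //  !X.
      branch 1.1 (add !Z):
        ○ open, literals {W=F, X=T, Y=T, Z=F}.
      branch 1.2 (add !X):
        × closes — contains both X and !X.
  branch 2 (add !(Y && X), W):
    !(Z && X): β-rule — branch into !Z  //  !X.
      branch 2.1 (add !Z):
        !(Y && X): β-rule — branch into !Y  //  !X.
          branch 2.1.1 (add !Y):
            ○ open, literals {W=T, Y=F, Z=F}.
          branch 2.1.2 (add !X):
            ○ open, literals {W=T, X=F, Z=F}.
      branch 2.2 (add !X):
        !(Y && X): β-rule — branch into !Y  //  !X.
          branch 2.2.1 (add !Y):
            ○ open, literals {W=T, X=F, Y=F}.
          branch 2.2.2 (add !X):
            ○ open, literals {W=T, X=F}.
1 branch closed, 5 open.
Each open branch fixes some atoms; the unmentioned ones are free. Counting distinct full assignments: branch {W=F, X=T, Y=T, Z=F} (none free) contributes 1 new; branch {W=T, Y=F, Z=F} (X) contributes 2 new; branch {W=T, X=F, Z=F} (Y) contributes 1 new; branch {W=T, X=F, Y=F} (Z) contributes 1 new; branch {W=T, X=F} (Z, Y) contributes 1 new. Total: 6.

6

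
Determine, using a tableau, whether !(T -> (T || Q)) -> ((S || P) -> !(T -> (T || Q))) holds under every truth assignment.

Valid

Assume the negation and expand:
Initial set: {!(!(T -> (T || Q)) -> ((S || P) -> !(T -> (T || Q))))}.
!(!(T -> (T || Q)) -> ((S || P) -> !(T -> (T || Q)))): α-rule — add !(T -> (T || Q)), !((S || P) -> !(T -> (T || Q))).
!(T -> (T || Q)): α-rule — add T, !(T || Q).
!((S || P) -> !(T -> (T || Q))): α-rule — add (S || P), !!(T -> (T || Q)).
!(T || Q): α-rule — add !T, !Q.
× closes — contains both T and !T.
All 1 branch closes.
Every branch closed, so the negation is unsatisfiable and the formula is valid.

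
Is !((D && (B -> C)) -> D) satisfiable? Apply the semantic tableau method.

Unsatisfiable

Initial set: {!((D && (B -> C)) -> D)}.
!((D && (B -> C)) -> D): α-rule — add (D && (B -> C)), !D.
(D && (B -> C)): α-rule — add D, (B -> C).
× closes — contains both D and !D.
All 1 branch closes.
Every branch closed; the formula is unsatisfiable.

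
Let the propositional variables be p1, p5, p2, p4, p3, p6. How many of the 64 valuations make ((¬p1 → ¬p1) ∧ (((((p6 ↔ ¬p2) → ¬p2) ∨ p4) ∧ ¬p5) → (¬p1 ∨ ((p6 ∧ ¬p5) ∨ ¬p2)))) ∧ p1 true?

30

Initial set: {(((¬p1 → ¬p1) ∧ (((((p6 ↔ ¬p2) → ¬p2) ∨ p4) ∧ ¬p5) → (¬p1 ∨ ((p6 ∧ ¬p5) ∨ ¬p2)))) ∧ p1)}.
(((¬p1 → ¬p1) ∧ (((((p6 ↔ ¬p2) → ¬p2) ∨ p4) ∧ ¬p5) → (¬p1 ∨ ((p6 ∧ ¬p5) ∨ ¬p2)))) ∧ p1): α-rule — add ((¬p1 → ¬p1) ∧ (((((p6 ↔ ¬p2) → ¬p2) ∨ p4) ∧ ¬p5) → (¬p1 ∨ ((p6 ∧ ¬p5) ∨ ¬p2)))), p1.
((¬p1 → ¬p1) ∧ (((((p6 ↔ ¬p2) → ¬p2) ∨ p4) ∧ ¬p5) → (¬p1 ∨ ((p6 ∧ ¬p5) ∨ ¬p2)))): α-rule — add (¬p1 → ¬p1), (((((p6 ↔ ¬p2) → ¬p2) ∨ p4) ∧ ¬p5) → (¬p1 ∨ ((p6 ∧ ¬p5) ∨ ¬p2))).
(¬p1 → ¬p1): β-rule — branch into ¬¬p1  //  ¬p1.
  branch 1 (add ¬¬p1):
    (((((p6 ↔ ¬p2) → ¬p2) ∨ p4) ∧ ¬p5) → (¬p1 ∨ ((p6 ∧ ¬p5) ∨ ¬p2))): β-rule — branch into ¬((((p6 ↔ ¬p2) → ¬p2) ∨ p4) ∧ ¬p5)  //  (¬p1 ∨ ((p6 ∧ ¬p5) ∨ ¬p2)).
      branch 1.1 (add ¬((((p6 ↔ ¬p2) → ¬p2) ∨ p4) ∧ ¬p5)):
        ¬((((p6 ↔ ¬p2) → ¬p2) ∨ p4) ∧ ¬p5): β-rule — branch into ¬(((p6 ↔ ¬p2) → ¬p2) ∨ p4)  //  ¬¬p5.
          branch 1.1.1 (add ¬(((p6 ↔ ¬p2) → ¬p2) ∨ p4)):
            ¬(((p6 ↔ ¬p2) → ¬p2) ∨ p4): α-rule — add ¬((p6 ↔ ¬p2) → ¬p2), ¬p4.
            ¬((p6 ↔ ¬p2) → ¬p2): α-rule — add (p6 ↔ ¬p2), ¬¬p2.
            (p6 ↔ ¬p2): β-rule — branch into p6, ¬p2  //  ¬p6, ¬¬p2.
              branch 1.1.1.1 (add p6, ¬p2):
                × closes — contains both p2 and ¬p2.
              branch 1.1.1.2 (add ¬p6, ¬¬p2):
                ○ open, literals {p1=T, p2=T, p4=F, p6=F}.
          branch 1.1.2 (add ¬¬p5):
            ○ open, literals {p1=T, p5=T}.
      branch 1.2 (add (¬p1 ∨ ((p6 ∧ ¬p5) ∨ ¬p2))):
        (¬p1 ∨ ((p6 ∧ ¬p5) ∨ ¬p2)): β-rule — branch into ¬p1  //  ((p6 ∧ ¬p5) ∨ ¬p2).
          branch 1.2.1 (add ¬p1):
            × closes — contains both p1 and ¬p1.
          branch 1.2.2 (add ((p6 ∧ ¬p5) ∨ ¬p2)):
            ((p6 ∧ ¬p5) ∨ ¬p2): β-rule — branch into (p6 ∧ ¬p5)  //  ¬p2.
              branch 1.2.2.1 (add (p6 ∧ ¬p5)):
                (p6 ∧ ¬p5): α-rule — add p6, ¬p5.
                ○ open, literals {p1=T, p5=F, p6=T}.
              branch 1.2.2.2 (add ¬p2):
                ○ open, literals {p1=T, p2=F}.
  branch 2 (add ¬p1):
    × closes — contains both p1 and ¬p1.
3 branches closed, 4 open.
Each open branch fixes some atoms; the unmentioned ones are free. Counting distinct full assignments: branch {p1=T, p2=T, p4=F, p6=F} (p5, p3) contributes 4 new; branch {p1=T, p5=T} (p2, p4, p3, p6) contributes 14 new; branch {p1=T, p5=F, p6=T} (p2, p4, p3) contributes 8 new; branch {p1=T, p2=F} (p5, p4, p3, p6) contributes 4 new. Total: 30.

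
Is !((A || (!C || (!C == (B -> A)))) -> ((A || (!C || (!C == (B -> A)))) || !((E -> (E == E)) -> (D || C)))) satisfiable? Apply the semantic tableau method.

Initial set: {!((A || (!C || (!C == (B -> A)))) -> ((A || (!C || (!C == (B -> A)))) || !((E -> (E == E)) -> (D || C))))}.
!((A || (!C || (!C == (B -> A)))) -> ((A || (!C || (!C == (B -> A)))) || !((E -> (E == E)) -> (D || C)))): α-rule — add (A || (!C || (!C == (B -> A)))), !((A || (!C || (!C == (B -> A)))) || !((E -> (E == E)) -> (D || C))).
!((A || (!C || (!C == (B -> A)))) || !((E -> (E == E)) -> (D || C))): α-rule — add !(A || (!C || (!C == (B -> A)))), !!((E -> (E == E)) -> (D || C)).
!(A || (!C || (!C == (B -> A)))): α-rule — add !A, !(!C || (!C == (B -> A))).
!(!C || (!C == (B -> A))): α-rule — add !!C, !(!C == (B -> A)).
(A || (!C || (!C == (B -> A)))): β-rule — branch into A  //  (!C || (!C == (B -> A))).
  branch 1 (add A):
    × closes — contains both A and !A.
  branch 2 (add (!C || (!C == (B -> A)))):
    !!((E -> (E == E)) -> (D || C)): β-rule — branch into !(E -> (E == E))  //  (D || C).
      branch 2.1 (add !(E -> (E == E))):
        !(E -> (E == E)): α-rule — add E, !(E == E).
        !(!C == (B -> A)): β-rule — branch into !C, !(B -> A)  //  !!C, (B -> A).
          branch 2.1.1 (add !C, !(B -> A)):
            × closes — contains both C and !C.
          branch 2.1.2 (add !!C, (B -> A)):
            (!C || (!C == (B -> A))): β-rule — branch into !C  //  (!C == (B -> A)).
              branch 2.1.2.1 (add !C):
                × closes — contains both C and !C.
              branch 2.1.2.2 (add (!C == (B -> A))):
                !(E == E): β-rule — branch into E, !E  //  !E, E.
                  branch 2.1.2.2.1 (add E, !E):
                    × closes — contains both E and !E.
                  branch 2.1.2.2.2 (add !E, E):
                    × closes — contains both E and !E.
      branch 2.2 (add (D || C)):
        !(!C == (B -> A)): β-rule — branch into !C, !(B -> A)  //  !!C, (B -> A).
          branch 2.2.1 (add !C, !(B -> A)):
            × closes — contains both C and !C.
          branch 2.2.2 (add !!C, (B -> A)):
            (!C || (!C == (B -> A))): β-rule — branch into !C  //  (!C == (B -> A)).
              branch 2.2.2.1 (add !C):
                × closes — contains both C and !C.
              branch 2.2.2.2 (add (!C == (B -> A))):
                (D || C): β-rule — branch into D  //  C.
                  branch 2.2.2.2.1 (add D):
                    (B -> A): β-rule — branch into !B  //  A.
                      branch 2.2.2.2.1.1 (add !B):
                        (!C == (B -> A)): β-rule — branch into !C, (B -> A)  //  !!C, !(B -> A).
                          branch 2.2.2.2.1.1.1 (add !C, (B -> A)):
                            × closes — contains both C and !C.
                          branch 2.2.2.2.1.1.2 (add !!C, !(B -> A)):
                            !(B -> A): α-rule — add B, !A.
                            × closes — contains both B and !B.
                      branch 2.2.2.2.1.2 (add A):
                        × closes — contains both A and !A.
                  branch 2.2.2.2.2 (add C):
                    (B -> A): β-rule — branch into !B  //  A.
                      branch 2.2.2.2.2.1 (add !B):
                        (!C == (B -> A)): β-rule — branch into !C, (B -> A)  //  !!C, !(B -> A).
                          branch 2.2.2.2.2.1.1 (add !C, (B -> A)):
                            × closes — contains both C and !C.
                          branch 2.2.2.2.2.1.2 (add !!C, !(B -> A)):
                            !(B -> A): α-rule — add B, !A.
                            × closes — contains both B and !B.
                      branch 2.2.2.2.2.2 (add A):
                        × closes — contains both A and !A.
All 13 branches close.
Every branch closed; the formula is unsatisfiable.

Unsatisfiable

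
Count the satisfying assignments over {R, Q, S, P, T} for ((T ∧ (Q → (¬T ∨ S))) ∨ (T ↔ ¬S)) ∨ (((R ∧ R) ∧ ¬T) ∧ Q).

Initial set: {(((T ∧ (Q → (¬T ∨ S))) ∨ (T ↔ ¬S)) ∨ (((R ∧ R) ∧ ¬T) ∧ Q))}.
(((T ∧ (Q → (¬T ∨ S))) ∨ (T ↔ ¬S)) ∨ (((R ∧ R) ∧ ¬T) ∧ Q)): β-rule — branch into ((T ∧ (Q → (¬T ∨ S))) ∨ (T ↔ ¬S))  //  (((R ∧ R) ∧ ¬T) ∧ Q).
  branch 1 (add ((T ∧ (Q → (¬T ∨ S))) ∨ (T ↔ ¬S))):
    ((T ∧ (Q → (¬T ∨ S))) ∨ (T ↔ ¬S)): β-rule — branch into (T ∧ (Q → (¬T ∨ S)))  //  (T ↔ ¬S).
      branch 1.1 (add (T ∧ (Q → (¬T ∨ S)))):
        (T ∧ (Q → (¬T ∨ S))): α-rule — add T, (Q → (¬T ∨ S)).
        (Q → (¬T ∨ S)): β-rule — branch into ¬Q  //  (¬T ∨ S).
          branch 1.1.1 (add ¬Q):
            ○ open, literals {Q=F, T=T}.
          branch 1.1.2 (add (¬T ∨ S)):
            (¬T ∨ S): β-rule — branch into ¬T  //  S.
              branch 1.1.2.1 (add ¬T):
                × closes — contains both T and ¬T.
              branch 1.1.2.2 (add S):
                ○ open, literals {S=T, T=T}.
      branch 1.2 (add (T ↔ ¬S)):
        (T ↔ ¬S): β-rule — branch into T, ¬S  //  ¬T, ¬¬S.
          branch 1.2.1 (add T, ¬S):
            ○ open, literals {S=F, T=T}.
          branch 1.2.2 (add ¬T, ¬¬S):
            ○ open, literals {S=T, T=F}.
  branch 2 (add (((R ∧ R) ∧ ¬T) ∧ Q)):
    (((R ∧ R) ∧ ¬T) ∧ Q): α-rule — add ((R ∧ R) ∧ ¬T), Q.
    ((R ∧ R) ∧ ¬T): α-rule — add (R ∧ R), ¬T.
    (R ∧ R): α-rule — add R, R.
    ○ open, literals {Q=T, R=T, T=F}.
1 branch closed, 5 open.
Each open branch fixes some atoms; the unmentioned ones are free. Counting distinct full assignments: branch {Q=F, T=T} (R, S, P) contributes 8 new; branch {S=T, T=T} (R, Q, P) contributes 4 new; branch {S=F, T=T} (R, Q, P) contributes 4 new; branch {S=T, T=F} (R, Q, P) contributes 8 new; branch {Q=T, R=T, T=F} (S, P) contributes 2 new. Total: 26.

26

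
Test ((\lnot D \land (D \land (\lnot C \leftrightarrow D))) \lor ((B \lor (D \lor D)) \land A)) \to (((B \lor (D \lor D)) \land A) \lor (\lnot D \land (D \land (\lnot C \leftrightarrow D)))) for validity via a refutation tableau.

Valid

Assume the negation and expand:
Initial set: {F (((\lnot D \land (D \land (\lnot C \leftrightarrow D))) \lor ((B \lor (D \lor D)) \land A)) \to (((B \lor (D \lor D)) \land A) \lor (\lnot D \land (D \land (\lnot C \leftrightarrow D)))))}.
F (((\lnot D \land (D \land (\lnot C \leftrightarrow D))) \lor ((B \lor (D \lor D)) \land A)) \to (((B \lor (D \lor D)) \land A) \lor (\lnot D \land (D \land (\lnot C \leftrightarrow D))))): α-rule — add T ((\lnot D \land (D \land (\lnot C \leftrightarrow D))) \lor ((B \lor (D \lor D)) \land A)), F (((B \lor (D \lor D)) \land A) \lor (\lnot D \land (D \land (\lnot C \leftrightarrow D)))).
F (((B \lor (D \lor D)) \land A) \lor (\lnot D \land (D \land (\lnot C \leftrightarrow D)))): α-rule — add F ((B \lor (D \lor D)) \land A), F (\lnot D \land (D \land (\lnot C \leftrightarrow D))).
T ((\lnot D \land (D \land (\lnot C \leftrightarrow D))) \lor ((B \lor (D \lor D)) \land A)): β-rule — branch into T (\lnot D \land (D \land (\lnot C \leftrightarrow D)))  //  T ((B \lor (D \lor D)) \land A).
  branch 1 (add T (\lnot D \land (D \land (\lnot C \leftrightarrow D)))):
    T (\lnot D \land (D \land (\lnot C \leftrightarrow D))): α-rule — add T \lnot D, T (D \land (\lnot C \leftrightarrow D)).
    T (D \land (\lnot C \leftrightarrow D)): α-rule — add T D, T (\lnot C \leftrightarrow D).
    × closes — contains both D and \lnot D.
  branch 2 (add T ((B \lor (D \lor D)) \land A)):
    T ((B \lor (D \lor D)) \land A): α-rule — add T (B \lor (D \lor D)), T A.
    F ((B \lor (D \lor D)) \land A): β-rule — branch into F (B \lor (D \lor D))  //  F A.
      branch 2.1 (add F (B \lor (D \lor D))):
        F (B \lor (D \lor D)): α-rule — add F B, F (D \lor D).
        F (D \lor D): α-rule — add F D, F D.
        F (\lnot D \land (D \land (\lnot C \leftrightarrow D))): β-rule — branch into F \lnot D  //  F (D \land (\lnot C \leftrightarrow D)).
          branch 2.1.1 (add F \lnot D):
            × closes — contains both D and \lnot D.
          branch 2.1.2 (add F (D \land (\lnot C \leftrightarrow D))):
            T (B \lor (D \lor D)): β-rule — branch into T B  //  T (D \lor D).
              branch 2.1.2.1 (add T B):
                × closes — contains both B and \lnot B.
              branch 2.1.2.2 (add T (D \lor D)):
                F (D \land (\lnot C \leftrightarrow D)): β-rule — branch into F D  //  F (\lnot C \leftrightarrow D).
                  branch 2.1.2.2.1 (add F D):
                    T (D \lor D): β-rule — branch into T D  //  T D.
                      branch 2.1.2.2.1.1 (add T D):
                        × closes — contains both D and \lnot D.
                      branch 2.1.2.2.1.2 (add T D):
                        × closes — contains both D and \lnot D.
                  branch 2.1.2.2.2 (add F (\lnot C \leftrightarrow D)):
                    T (D \lor D): β-rule — branch into T D  //  T D.
                      branch 2.1.2.2.2.1 (add T D):
                        × closes — contains both D and \lnot D.
                      branch 2.1.2.2.2.2 (add T D):
                        × closes — contains both D and \lnot D.
      branch 2.2 (add F A):
        × closes — contains both A and \lnot A.
All 8 branches close.
Every branch closed, so the negation is unsatisfiable and the formula is valid.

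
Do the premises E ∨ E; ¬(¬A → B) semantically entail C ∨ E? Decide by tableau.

Initial set: {(E ∨ E); ¬(¬A → B); ¬(C ∨ E)}.
¬(¬A → B): α-rule — add ¬A, ¬B.
¬(C ∨ E): α-rule — add ¬C, ¬E.
(E ∨ E): β-rule — branch into E  //  E.
  branch 1 (add E):
    × closes — contains both E and ¬E.
  branch 2 (add E):
    × closes — contains both E and ¬E.
All 2 branches close.
Every branch closed, so the premises entail the conclusion.

Yes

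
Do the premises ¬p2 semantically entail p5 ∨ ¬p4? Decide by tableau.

Initial set: {¬p2; ¬(p5 ∨ ¬p4)}.
¬(p5 ∨ ¬p4): α-rule — add ¬p5, ¬¬p4.
○ open, literals {p2=0, p4=1, p5=0}.
0 branches closed, 1 open.
An open branch gives a countermodel: p2=0, p4=1, p5=0 (unmentioned atoms arbitrary); the premises hold there but the conclusion fails.

No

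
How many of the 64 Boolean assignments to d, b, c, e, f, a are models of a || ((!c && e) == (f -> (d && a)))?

Initial set: {(a || ((!c && e) == (f -> (d && a))))}.
(a || ((!c && e) == (f -> (d && a)))): β-rule — branch into a  //  ((!c && e) == (f -> (d && a))).
  branch 1 (add a):
    ○ open, literals {a=1}.
  branch 2 (add ((!c && e) == (f -> (d && a)))):
    ((!c && e) == (f -> (d && a))): β-rule — branch into (!c && e), (f -> (d && a))  //  !(!c && e), !(f -> (d && a)).
      branch 2.1 (add (!c && e), (f -> (d && a))):
        (!c && e): α-rule — add !c, e.
        (f -> (d && a)): β-rule — branch into !f  //  (d && a).
          branch 2.1.1 (add !f):
            ○ open, literals {c=0, e=1, f=0}.
          branch 2.1.2 (add (d && a)):
            (d && a): α-rule — add d, a.
            ○ open, literals {a=1, c=0, d=1, e=1}.
      branch 2.2 (add !(!c && e), !(f -> (d && a))):
        !(f -> (d && a)): α-rule — add f, !(d && a).
        !(!c && e): β-rule — branch into !!c  //  !e.
          branch 2.2.1 (add !!c):
            !(d && a): β-rule — branch into !d  //  !a.
              branch 2.2.1.1 (add !d):
                ○ open, literals {c=1, d=0, f=1}.
              branch 2.2.1.2 (add !a):
                ○ open, literals {a=0, c=1, f=1}.
          branch 2.2.2 (add !e):
            !(d && a): β-rule — branch into !d  //  !a.
              branch 2.2.2.1 (add !d):
                ○ open, literals {d=0, e=0, f=1}.
              branch 2.2.2.2 (add !a):
                ○ open, literals {a=0, e=0, f=1}.
0 branches closed, 7 open.
Each open branch fixes some atoms; the unmentioned ones are free. Counting distinct full assignments: branch {a=1} (d, b, c, e, f) contributes 32 new; branch {c=0, e=1, f=0} (d, b, a) contributes 4 new; branch {a=1, c=0, d=1, e=1} (b, f) contributes 0 new; branch {c=1, d=0, f=1} (b, e, a) contributes 4 new; branch {a=0, c=1, f=1} (d, b, e) contributes 4 new; branch {d=0, e=0, f=1} (b, c, a) contributes 2 new; branch {a=0, e=0, f=1} (d, b, c) contributes 2 new. Total: 48.

48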